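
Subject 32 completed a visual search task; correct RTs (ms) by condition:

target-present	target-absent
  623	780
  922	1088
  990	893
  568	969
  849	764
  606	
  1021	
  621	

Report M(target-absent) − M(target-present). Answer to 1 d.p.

123.8 ms

M(target-present) = 6200/8 = 775.000
M(target-absent) = 4494/5 = 898.800
Difference = 898.800 − 775.000 = 123.800 ms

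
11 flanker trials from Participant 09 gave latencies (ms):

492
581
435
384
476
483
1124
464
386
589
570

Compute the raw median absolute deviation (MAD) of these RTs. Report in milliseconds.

Sorted: 384, 386, 435, 464, 476, 483, 492, 570, 581, 589, 1124 → median = 483
|x − 483|: 9, 98, 48, 99, 7, 0, 641, 19, 97, 106, 87
Sorted deviations: 0, 7, 9, 19, 48, 87, 97, 98, 99, 106, 641 → MAD = 87

87 ms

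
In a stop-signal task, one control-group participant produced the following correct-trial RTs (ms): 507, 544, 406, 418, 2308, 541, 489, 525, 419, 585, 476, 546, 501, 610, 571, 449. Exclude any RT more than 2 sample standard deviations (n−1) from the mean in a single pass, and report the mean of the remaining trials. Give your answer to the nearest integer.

506 ms

n = 16, ΣRT = 9895, M = 618.438
Σ(x−M)² = 3100617.94; s = √(3100617.94/15) = 454.651
Cutoffs: 618.438 ± 2·454.651 → [-290.9, 1527.7]
Outside: 2308 → excluded.
Retained (n=15): Σ = 7587, mean = 7587/15 = 505.800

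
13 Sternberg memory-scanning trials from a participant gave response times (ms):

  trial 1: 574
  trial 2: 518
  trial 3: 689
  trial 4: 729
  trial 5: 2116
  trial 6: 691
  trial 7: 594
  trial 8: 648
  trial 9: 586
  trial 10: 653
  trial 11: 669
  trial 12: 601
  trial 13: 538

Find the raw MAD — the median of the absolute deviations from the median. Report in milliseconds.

Sorted: 518, 538, 574, 586, 594, 601, 648, 653, 669, 689, 691, 729, 2116 → median = 648
|x − 648|: 74, 130, 41, 81, 1468, 43, 54, 0, 62, 5, 21, 47, 110
Sorted deviations: 0, 5, 21, 41, 43, 47, 54, 62, 74, 81, 110, 130, 1468 → MAD = 54

54 ms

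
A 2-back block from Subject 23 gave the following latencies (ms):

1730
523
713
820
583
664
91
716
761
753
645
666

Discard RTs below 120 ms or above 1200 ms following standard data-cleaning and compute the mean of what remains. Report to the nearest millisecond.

684 ms

Excluded: 91, 1730
Retained (n=10): Σ = 6844
Mean = 6844/10 = 684.4000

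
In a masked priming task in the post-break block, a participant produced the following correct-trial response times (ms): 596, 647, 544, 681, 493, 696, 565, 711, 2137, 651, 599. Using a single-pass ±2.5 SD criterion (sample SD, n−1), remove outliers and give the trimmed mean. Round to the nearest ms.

n = 11, ΣRT = 8320, M = 756.364
Σ(x−M)² = 2142158.55; s = √(2142158.55/10) = 462.835
Cutoffs: 756.364 ± 2.5·462.835 → [-400.7, 1913.5]
Outside: 2137 → excluded.
Retained (n=10): Σ = 6183, mean = 6183/10 = 618.300

618 ms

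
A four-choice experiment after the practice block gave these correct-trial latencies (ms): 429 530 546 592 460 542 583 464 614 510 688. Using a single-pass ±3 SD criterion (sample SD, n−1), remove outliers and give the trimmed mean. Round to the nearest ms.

n = 11, ΣRT = 5958, M = 541.636
Σ(x−M)² = 57440.55; s = √(57440.55/10) = 75.790
Cutoffs: 541.636 ± 3·75.790 → [314.3, 769.0]
No RTs fall outside the cutoffs; all 11 retained. Mean = 5958/11 = 541.636

542 ms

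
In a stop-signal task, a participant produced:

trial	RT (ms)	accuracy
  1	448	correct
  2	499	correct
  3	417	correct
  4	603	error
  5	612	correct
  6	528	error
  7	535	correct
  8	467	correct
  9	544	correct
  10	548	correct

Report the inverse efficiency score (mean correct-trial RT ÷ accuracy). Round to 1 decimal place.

Correct trials (n=8): 448, 499, 417, 612, 535, 467, 544, 548
Mean correct RT = 4070/8 = 508.7500 ms
Proportion correct = 8/10
IES = 508.7500 / (8/10) = 635.938 ms

635.9 ms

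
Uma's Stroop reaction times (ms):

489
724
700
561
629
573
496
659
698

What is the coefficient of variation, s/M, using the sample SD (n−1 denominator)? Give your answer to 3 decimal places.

n = 9, Σ = 5529, M = 614.3333
Σ(x−M)² = 62840.000; s = √(62840.000/8) = 88.6284
CV = 88.6284 / 614.3333 = 0.14427

0.144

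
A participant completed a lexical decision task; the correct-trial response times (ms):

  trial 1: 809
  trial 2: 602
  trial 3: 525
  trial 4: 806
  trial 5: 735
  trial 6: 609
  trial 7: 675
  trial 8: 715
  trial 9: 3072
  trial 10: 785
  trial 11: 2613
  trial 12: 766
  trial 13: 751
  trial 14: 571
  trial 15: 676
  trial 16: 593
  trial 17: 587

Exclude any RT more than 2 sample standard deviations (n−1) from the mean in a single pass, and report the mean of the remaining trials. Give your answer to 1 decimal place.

n = 17, ΣRT = 15890, M = 934.706
Σ(x−M)² = 8478795.53; s = √(8478795.53/16) = 727.959
Cutoffs: 934.706 ± 2·727.959 → [-521.2, 2390.6]
Outside: 2613, 3072 → excluded.
Retained (n=15): Σ = 10205, mean = 10205/15 = 680.333

680.3 ms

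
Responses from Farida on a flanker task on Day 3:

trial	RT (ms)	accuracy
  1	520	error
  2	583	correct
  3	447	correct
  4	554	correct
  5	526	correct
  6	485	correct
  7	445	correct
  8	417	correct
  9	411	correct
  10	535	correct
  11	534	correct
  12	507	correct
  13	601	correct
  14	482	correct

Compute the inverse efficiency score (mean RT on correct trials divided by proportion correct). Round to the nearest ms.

541 ms

Correct trials (n=13): 583, 447, 554, 526, 485, 445, 417, 411, 535, 534, 507, 601, 482
Mean correct RT = 6527/13 = 502.0769 ms
Proportion correct = 13/14
IES = 502.0769 / (13/14) = 540.698 ms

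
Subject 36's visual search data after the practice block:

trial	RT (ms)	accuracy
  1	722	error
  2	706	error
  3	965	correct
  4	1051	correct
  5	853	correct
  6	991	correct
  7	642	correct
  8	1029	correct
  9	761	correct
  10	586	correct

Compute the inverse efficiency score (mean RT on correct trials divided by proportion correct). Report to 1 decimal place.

1074.7 ms

Correct trials (n=8): 965, 1051, 853, 991, 642, 1029, 761, 586
Mean correct RT = 6878/8 = 859.7500 ms
Proportion correct = 8/10
IES = 859.7500 / (8/10) = 1074.688 ms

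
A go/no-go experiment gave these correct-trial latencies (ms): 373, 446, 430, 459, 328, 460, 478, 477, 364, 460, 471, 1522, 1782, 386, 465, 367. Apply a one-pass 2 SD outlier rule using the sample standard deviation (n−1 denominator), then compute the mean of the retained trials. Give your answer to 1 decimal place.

n = 16, ΣRT = 9268, M = 579.250
Σ(x−M)² = 2698189.00; s = √(2698189.00/15) = 424.122
Cutoffs: 579.250 ± 2·424.122 → [-269.0, 1427.5]
Outside: 1522, 1782 → excluded.
Retained (n=14): Σ = 5964, mean = 5964/14 = 426.000

426.0 ms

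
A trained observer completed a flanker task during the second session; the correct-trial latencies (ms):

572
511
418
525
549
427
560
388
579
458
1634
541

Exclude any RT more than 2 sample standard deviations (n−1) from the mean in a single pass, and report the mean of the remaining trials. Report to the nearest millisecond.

n = 12, ΣRT = 7162, M = 596.833
Σ(x−M)² = 1219649.67; s = √(1219649.67/11) = 332.982
Cutoffs: 596.833 ± 2·332.982 → [-69.1, 1262.8]
Outside: 1634 → excluded.
Retained (n=11): Σ = 5528, mean = 5528/11 = 502.545

503 ms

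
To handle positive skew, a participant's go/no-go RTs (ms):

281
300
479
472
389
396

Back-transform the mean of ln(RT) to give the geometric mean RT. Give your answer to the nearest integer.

378 ms

ln(RT): 5.6384, 5.7038, 6.1717, 6.1570, 5.9636, 5.9814
Mean ln(RT) = 35.6158/6 = 5.93597
Geometric mean = exp(5.93597) = 378.41 ms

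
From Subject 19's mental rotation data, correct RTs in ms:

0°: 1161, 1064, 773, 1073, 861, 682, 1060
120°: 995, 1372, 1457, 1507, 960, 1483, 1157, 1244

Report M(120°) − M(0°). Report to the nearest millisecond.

M(0°) = 6674/7 = 953.429
M(120°) = 10175/8 = 1271.875
Difference = 1271.875 − 953.429 = 318.446 ms

318 ms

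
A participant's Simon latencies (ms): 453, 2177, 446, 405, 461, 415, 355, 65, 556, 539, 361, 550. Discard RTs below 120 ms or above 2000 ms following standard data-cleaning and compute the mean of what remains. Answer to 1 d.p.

Excluded: 65, 2177
Retained (n=10): Σ = 4541
Mean = 4541/10 = 454.1000

454.1 ms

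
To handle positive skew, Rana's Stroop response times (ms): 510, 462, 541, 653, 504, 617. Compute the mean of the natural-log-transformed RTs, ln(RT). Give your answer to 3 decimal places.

6.299

ln(RT): 6.2344, 6.1356, 6.2934, 6.4816, 6.2226, 6.4249
Σ ln(RT) = 37.7924
Mean = 37.7924/6 = 6.29874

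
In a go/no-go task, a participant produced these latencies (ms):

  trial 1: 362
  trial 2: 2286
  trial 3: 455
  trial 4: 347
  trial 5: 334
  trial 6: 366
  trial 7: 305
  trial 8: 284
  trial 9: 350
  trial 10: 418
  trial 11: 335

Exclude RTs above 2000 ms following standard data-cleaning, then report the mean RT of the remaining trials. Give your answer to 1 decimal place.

355.6 ms

Excluded: 2286
Retained (n=10): Σ = 3556
Mean = 3556/10 = 355.6000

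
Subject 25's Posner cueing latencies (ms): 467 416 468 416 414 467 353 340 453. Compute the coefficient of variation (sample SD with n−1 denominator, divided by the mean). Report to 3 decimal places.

n = 9, Σ = 3794, M = 421.5556
Σ(x−M)² = 18746.222; s = √(18746.222/8) = 48.4074
CV = 48.4074 / 421.5556 = 0.11483

0.115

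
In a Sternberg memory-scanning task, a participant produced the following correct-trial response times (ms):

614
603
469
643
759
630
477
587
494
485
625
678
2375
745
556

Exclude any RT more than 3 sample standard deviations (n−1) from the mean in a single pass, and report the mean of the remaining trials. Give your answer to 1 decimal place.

n = 15, ΣRT = 10740, M = 716.000
Σ(x−M)² = 3063610.00; s = √(3063610.00/14) = 467.792
Cutoffs: 716.000 ± 3·467.792 → [-687.4, 2119.4]
Outside: 2375 → excluded.
Retained (n=14): Σ = 8365, mean = 8365/14 = 597.500

597.5 ms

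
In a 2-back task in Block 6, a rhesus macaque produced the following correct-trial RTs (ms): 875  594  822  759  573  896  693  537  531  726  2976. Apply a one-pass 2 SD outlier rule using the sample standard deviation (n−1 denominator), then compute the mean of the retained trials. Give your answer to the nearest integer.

701 ms

n = 11, ΣRT = 9982, M = 907.455
Σ(x−M)² = 4877390.73; s = √(4877390.73/10) = 698.383
Cutoffs: 907.455 ± 2·698.383 → [-489.3, 2304.2]
Outside: 2976 → excluded.
Retained (n=10): Σ = 7006, mean = 7006/10 = 700.600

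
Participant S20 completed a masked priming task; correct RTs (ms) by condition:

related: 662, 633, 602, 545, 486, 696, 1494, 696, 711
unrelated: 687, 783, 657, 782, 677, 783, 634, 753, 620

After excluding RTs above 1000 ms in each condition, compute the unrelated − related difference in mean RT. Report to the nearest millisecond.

related: exclude 1494
M(related) = 5031/8 = 628.875
M(unrelated) = 6376/9 = 708.444
Difference = 708.444 − 628.875 = 79.569 ms

80 ms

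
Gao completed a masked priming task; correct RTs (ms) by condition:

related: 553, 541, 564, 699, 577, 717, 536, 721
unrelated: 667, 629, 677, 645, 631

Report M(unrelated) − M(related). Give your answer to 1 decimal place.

M(related) = 4908/8 = 613.500
M(unrelated) = 3249/5 = 649.800
Difference = 649.800 − 613.500 = 36.300 ms

36.3 ms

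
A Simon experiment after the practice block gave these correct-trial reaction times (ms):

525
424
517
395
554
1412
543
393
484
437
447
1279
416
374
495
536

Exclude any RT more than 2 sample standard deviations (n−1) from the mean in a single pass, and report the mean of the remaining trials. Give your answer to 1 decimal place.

467.1 ms

n = 16, ΣRT = 9231, M = 576.938
Σ(x−M)² = 1409090.94; s = √(1409090.94/15) = 306.495
Cutoffs: 576.938 ± 2·306.495 → [-36.1, 1189.9]
Outside: 1279, 1412 → excluded.
Retained (n=14): Σ = 6540, mean = 6540/14 = 467.143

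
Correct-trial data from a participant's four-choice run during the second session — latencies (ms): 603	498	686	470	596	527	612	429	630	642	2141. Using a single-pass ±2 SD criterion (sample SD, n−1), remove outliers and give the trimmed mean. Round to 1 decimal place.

569.3 ms

n = 11, ΣRT = 7834, M = 712.182
Σ(x−M)² = 2308351.64; s = √(2308351.64/10) = 480.453
Cutoffs: 712.182 ± 2·480.453 → [-248.7, 1673.1]
Outside: 2141 → excluded.
Retained (n=10): Σ = 5693, mean = 5693/10 = 569.300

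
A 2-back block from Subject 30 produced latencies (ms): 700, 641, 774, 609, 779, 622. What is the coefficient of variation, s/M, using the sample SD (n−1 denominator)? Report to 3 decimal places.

n = 6, Σ = 4125, M = 687.5000
Σ(x−M)² = 28625.500; s = √(28625.500/5) = 75.6644
CV = 75.6644 / 687.5000 = 0.11006

0.110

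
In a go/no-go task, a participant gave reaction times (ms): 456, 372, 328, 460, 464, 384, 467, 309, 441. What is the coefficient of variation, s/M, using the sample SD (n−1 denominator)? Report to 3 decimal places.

n = 9, Σ = 3681, M = 409.0000
Σ(x−M)² = 30778.000; s = √(30778.000/8) = 62.0262
CV = 62.0262 / 409.0000 = 0.15165

0.152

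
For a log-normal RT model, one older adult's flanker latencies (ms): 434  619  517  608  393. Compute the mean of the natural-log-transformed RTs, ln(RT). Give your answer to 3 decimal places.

ln(RT): 6.0730, 6.4281, 6.2480, 6.4102, 5.9738
Σ ln(RT) = 31.1332
Mean = 31.1332/5 = 6.22664

6.227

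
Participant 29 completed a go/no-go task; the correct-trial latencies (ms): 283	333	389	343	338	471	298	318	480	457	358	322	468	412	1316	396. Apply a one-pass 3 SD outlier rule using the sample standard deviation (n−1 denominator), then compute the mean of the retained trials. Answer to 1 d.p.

377.7 ms

n = 16, ΣRT = 6982, M = 436.375
Σ(x−M)² = 887727.75; s = √(887727.75/15) = 243.273
Cutoffs: 436.375 ± 3·243.273 → [-293.4, 1166.2]
Outside: 1316 → excluded.
Retained (n=15): Σ = 5666, mean = 5666/15 = 377.733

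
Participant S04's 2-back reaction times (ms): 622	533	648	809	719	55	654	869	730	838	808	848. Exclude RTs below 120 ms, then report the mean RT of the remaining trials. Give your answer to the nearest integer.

734 ms

Excluded: 55
Retained (n=11): Σ = 8078
Mean = 8078/11 = 734.3636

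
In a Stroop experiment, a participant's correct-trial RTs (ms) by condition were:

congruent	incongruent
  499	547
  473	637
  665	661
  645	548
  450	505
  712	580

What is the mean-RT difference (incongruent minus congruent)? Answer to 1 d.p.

5.7 ms

M(congruent) = 3444/6 = 574.000
M(incongruent) = 3478/6 = 579.667
Difference = 579.667 − 574.000 = 5.667 ms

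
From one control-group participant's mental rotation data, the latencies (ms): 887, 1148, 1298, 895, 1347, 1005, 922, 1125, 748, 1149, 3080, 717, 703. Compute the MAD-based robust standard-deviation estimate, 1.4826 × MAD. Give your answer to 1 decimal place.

213.5 ms

Sorted: 703, 717, 748, 887, 895, 922, 1005, 1125, 1148, 1149, 1298, 1347, 3080 → median = 1005
|x − 1005| sorted: 0, 83, 110, 118, 120, 143, 144, 257, 288, 293, 302, 342, 2075 → MAD = 144
Robust SD ≈ 1.4826 × 144 = 213.494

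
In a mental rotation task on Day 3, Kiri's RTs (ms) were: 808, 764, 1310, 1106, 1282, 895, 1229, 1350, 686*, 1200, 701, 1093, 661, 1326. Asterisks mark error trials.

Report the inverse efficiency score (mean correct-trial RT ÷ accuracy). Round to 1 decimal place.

1137.0 ms

Correct trials (n=13): 808, 764, 1310, 1106, 1282, 895, 1229, 1350, 1200, 701, 1093, 661, 1326
Mean correct RT = 13725/13 = 1055.7692 ms
Proportion correct = 13/14
IES = 1055.7692 / (13/14) = 1136.982 ms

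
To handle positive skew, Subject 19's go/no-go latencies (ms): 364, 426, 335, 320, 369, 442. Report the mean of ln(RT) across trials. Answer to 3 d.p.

ln(RT): 5.8972, 6.0544, 5.8141, 5.7683, 5.9108, 6.0913
Σ ln(RT) = 35.5362
Mean = 35.5362/6 = 5.92269

5.923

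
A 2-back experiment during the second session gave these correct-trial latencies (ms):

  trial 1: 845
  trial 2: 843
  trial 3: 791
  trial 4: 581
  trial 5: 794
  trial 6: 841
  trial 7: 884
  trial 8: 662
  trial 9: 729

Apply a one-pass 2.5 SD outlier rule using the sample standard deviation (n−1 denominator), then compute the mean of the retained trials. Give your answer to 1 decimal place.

n = 9, ΣRT = 6970, M = 774.444
Σ(x−M)² = 78896.22; s = √(78896.22/8) = 99.308
Cutoffs: 774.444 ± 2.5·99.308 → [526.2, 1022.7]
No RTs fall outside the cutoffs; all 9 retained. Mean = 6970/9 = 774.444

774.4 ms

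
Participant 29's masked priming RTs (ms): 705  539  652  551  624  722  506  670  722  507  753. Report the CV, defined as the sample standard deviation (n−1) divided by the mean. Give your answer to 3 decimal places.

n = 11, Σ = 6951, M = 631.9091
Σ(x−M)² = 84788.909; s = √(84788.909/10) = 92.0809
CV = 92.0809 / 631.9091 = 0.14572

0.146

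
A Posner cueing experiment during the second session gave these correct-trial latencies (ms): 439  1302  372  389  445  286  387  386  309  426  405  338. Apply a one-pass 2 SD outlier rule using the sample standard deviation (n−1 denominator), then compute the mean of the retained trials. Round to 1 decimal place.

n = 12, ΣRT = 5484, M = 457.000
Σ(x−M)² = 805254.00; s = √(805254.00/11) = 270.564
Cutoffs: 457.000 ± 2·270.564 → [-84.1, 998.1]
Outside: 1302 → excluded.
Retained (n=11): Σ = 4182, mean = 4182/11 = 380.182

380.2 ms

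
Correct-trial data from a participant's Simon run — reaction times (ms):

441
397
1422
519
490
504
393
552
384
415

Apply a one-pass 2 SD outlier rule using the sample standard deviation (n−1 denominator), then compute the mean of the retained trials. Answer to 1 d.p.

n = 10, ΣRT = 5517, M = 551.700
Σ(x−M)² = 872756.10; s = √(872756.10/9) = 311.405
Cutoffs: 551.700 ± 2·311.405 → [-71.1, 1174.5]
Outside: 1422 → excluded.
Retained (n=9): Σ = 4095, mean = 4095/9 = 455.000

455.0 ms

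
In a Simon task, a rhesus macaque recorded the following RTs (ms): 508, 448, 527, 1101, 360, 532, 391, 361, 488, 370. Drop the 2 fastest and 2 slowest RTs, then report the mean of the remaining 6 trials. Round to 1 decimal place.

Sorted: 360, 361, 370, 391, 448, 488, 508, 527, 532, 1101
Drop lowest 2 (360, 361) and highest 2 (532, 1101)
Remaining (n=6): Σ = 2732, mean = 2732/6 = 455.333

455.3 ms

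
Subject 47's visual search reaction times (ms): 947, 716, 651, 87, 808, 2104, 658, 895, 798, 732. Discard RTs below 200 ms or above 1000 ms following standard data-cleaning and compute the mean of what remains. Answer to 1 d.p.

775.6 ms

Excluded: 87, 2104
Retained (n=8): Σ = 6205
Mean = 6205/8 = 775.6250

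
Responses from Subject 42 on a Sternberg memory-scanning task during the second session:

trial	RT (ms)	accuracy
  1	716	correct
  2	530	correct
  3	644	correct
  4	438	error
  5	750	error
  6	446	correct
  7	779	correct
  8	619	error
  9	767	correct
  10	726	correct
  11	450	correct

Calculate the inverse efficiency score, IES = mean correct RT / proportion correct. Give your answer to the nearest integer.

869 ms

Correct trials (n=8): 716, 530, 644, 446, 779, 767, 726, 450
Mean correct RT = 5058/8 = 632.2500 ms
Proportion correct = 8/11
IES = 632.2500 / (8/11) = 869.344 ms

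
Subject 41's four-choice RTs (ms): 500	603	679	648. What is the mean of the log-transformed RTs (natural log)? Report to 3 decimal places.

ln(RT): 6.2146, 6.4019, 6.5206, 6.4739
Σ ln(RT) = 25.6110
Mean = 25.6110/4 = 6.40276

6.403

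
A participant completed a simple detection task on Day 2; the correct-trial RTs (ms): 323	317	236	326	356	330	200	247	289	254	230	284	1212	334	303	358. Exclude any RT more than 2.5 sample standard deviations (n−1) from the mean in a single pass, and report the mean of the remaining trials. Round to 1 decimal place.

292.5 ms

n = 16, ΣRT = 5599, M = 349.938
Σ(x−M)² = 826200.94; s = √(826200.94/15) = 234.691
Cutoffs: 349.938 ± 2.5·234.691 → [-236.8, 936.7]
Outside: 1212 → excluded.
Retained (n=15): Σ = 4387, mean = 4387/15 = 292.467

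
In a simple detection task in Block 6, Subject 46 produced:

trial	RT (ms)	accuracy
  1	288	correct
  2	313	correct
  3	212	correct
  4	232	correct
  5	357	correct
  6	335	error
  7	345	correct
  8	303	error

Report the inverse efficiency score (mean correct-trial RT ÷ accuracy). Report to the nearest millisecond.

Correct trials (n=6): 288, 313, 212, 232, 357, 345
Mean correct RT = 1747/6 = 291.1667 ms
Proportion correct = 6/8
IES = 291.1667 / (6/8) = 388.222 ms

388 ms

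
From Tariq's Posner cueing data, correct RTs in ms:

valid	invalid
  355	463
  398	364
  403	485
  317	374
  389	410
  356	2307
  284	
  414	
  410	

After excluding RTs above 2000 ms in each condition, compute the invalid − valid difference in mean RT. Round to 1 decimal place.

invalid: exclude 2307
M(valid) = 3326/9 = 369.556
M(invalid) = 2096/5 = 419.200
Difference = 419.200 − 369.556 = 49.644 ms

49.6 ms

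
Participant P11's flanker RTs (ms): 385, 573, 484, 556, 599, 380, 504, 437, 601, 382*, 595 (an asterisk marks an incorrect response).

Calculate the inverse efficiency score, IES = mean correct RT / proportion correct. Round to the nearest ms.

Correct trials (n=10): 385, 573, 484, 556, 599, 380, 504, 437, 601, 595
Mean correct RT = 5114/10 = 511.4000 ms
Proportion correct = 10/11
IES = 511.4000 / (10/11) = 562.540 ms

563 ms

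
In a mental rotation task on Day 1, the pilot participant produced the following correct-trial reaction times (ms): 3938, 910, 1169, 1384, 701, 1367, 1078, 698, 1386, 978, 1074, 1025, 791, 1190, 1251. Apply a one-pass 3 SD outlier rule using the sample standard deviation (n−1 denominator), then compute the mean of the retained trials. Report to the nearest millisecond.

1072 ms

n = 15, ΣRT = 18940, M = 1262.667
Σ(x−M)² = 8400795.33; s = √(8400795.33/14) = 774.633
Cutoffs: 1262.667 ± 3·774.633 → [-1061.2, 3586.6]
Outside: 3938 → excluded.
Retained (n=14): Σ = 15002, mean = 15002/14 = 1071.571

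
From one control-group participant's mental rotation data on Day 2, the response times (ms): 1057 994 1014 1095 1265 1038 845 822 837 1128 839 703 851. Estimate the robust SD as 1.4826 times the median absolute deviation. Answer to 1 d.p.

Sorted: 703, 822, 837, 839, 845, 851, 994, 1014, 1038, 1057, 1095, 1128, 1265 → median = 994
|x − 994| sorted: 0, 20, 44, 63, 101, 134, 143, 149, 155, 157, 172, 271, 291 → MAD = 143
Robust SD ≈ 1.4826 × 143 = 212.012

212.0 ms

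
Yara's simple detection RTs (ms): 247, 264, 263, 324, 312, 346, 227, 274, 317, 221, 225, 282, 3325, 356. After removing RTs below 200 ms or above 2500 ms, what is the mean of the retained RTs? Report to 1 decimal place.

Excluded: 3325
Retained (n=13): Σ = 3658
Mean = 3658/13 = 281.3846

281.4 ms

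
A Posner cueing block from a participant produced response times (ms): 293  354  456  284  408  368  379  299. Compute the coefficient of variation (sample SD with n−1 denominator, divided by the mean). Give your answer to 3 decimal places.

n = 8, Σ = 2841, M = 355.1250
Σ(x−M)² = 25776.875; s = √(25776.875/7) = 60.6829
CV = 60.6829 / 355.1250 = 0.17088

0.171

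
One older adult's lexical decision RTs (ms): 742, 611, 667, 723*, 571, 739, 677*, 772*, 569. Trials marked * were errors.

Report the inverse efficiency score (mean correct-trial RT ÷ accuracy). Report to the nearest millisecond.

975 ms

Correct trials (n=6): 742, 611, 667, 571, 739, 569
Mean correct RT = 3899/6 = 649.8333 ms
Proportion correct = 6/9
IES = 649.8333 / (6/9) = 974.750 ms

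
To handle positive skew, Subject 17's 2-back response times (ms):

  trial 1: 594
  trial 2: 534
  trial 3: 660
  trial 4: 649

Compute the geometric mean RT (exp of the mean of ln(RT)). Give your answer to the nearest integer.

607 ms

ln(RT): 6.3869, 6.2804, 6.4922, 6.4754
Mean ln(RT) = 25.6349/4 = 6.40874
Geometric mean = exp(6.40874) = 607.13 ms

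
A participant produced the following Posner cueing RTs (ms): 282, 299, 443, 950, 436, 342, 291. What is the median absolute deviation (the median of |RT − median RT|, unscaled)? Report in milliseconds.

Sorted: 282, 291, 299, 342, 436, 443, 950 → median = 342
|x − 342|: 60, 43, 101, 608, 94, 0, 51
Sorted deviations: 0, 43, 51, 60, 94, 101, 608 → MAD = 60

60 ms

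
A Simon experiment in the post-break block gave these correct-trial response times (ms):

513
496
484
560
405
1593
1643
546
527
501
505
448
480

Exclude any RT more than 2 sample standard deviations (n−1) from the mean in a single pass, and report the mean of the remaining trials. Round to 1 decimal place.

n = 13, ΣRT = 8701, M = 669.308
Σ(x−M)² = 2147492.77; s = √(2147492.77/12) = 423.034
Cutoffs: 669.308 ± 2·423.034 → [-176.8, 1515.4]
Outside: 1593, 1643 → excluded.
Retained (n=11): Σ = 5465, mean = 5465/11 = 496.818

496.8 ms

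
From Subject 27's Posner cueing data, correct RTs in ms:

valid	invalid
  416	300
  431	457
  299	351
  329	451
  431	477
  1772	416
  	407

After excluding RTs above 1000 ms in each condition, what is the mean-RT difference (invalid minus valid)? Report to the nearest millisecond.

valid: exclude 1772
M(valid) = 1906/5 = 381.200
M(invalid) = 2859/7 = 408.429
Difference = 408.429 − 381.200 = 27.229 ms

27 ms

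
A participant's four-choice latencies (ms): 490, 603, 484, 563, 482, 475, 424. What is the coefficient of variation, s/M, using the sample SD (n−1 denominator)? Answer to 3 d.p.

0.119

n = 7, Σ = 3521, M = 503.0000
Σ(x−M)² = 21596.000; s = √(21596.000/6) = 59.9944
CV = 59.9944 / 503.0000 = 0.11927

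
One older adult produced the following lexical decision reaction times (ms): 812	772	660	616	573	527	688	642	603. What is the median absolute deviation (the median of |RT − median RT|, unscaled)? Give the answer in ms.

46 ms

Sorted: 527, 573, 603, 616, 642, 660, 688, 772, 812 → median = 642
|x − 642|: 170, 130, 18, 26, 69, 115, 46, 0, 39
Sorted deviations: 0, 18, 26, 39, 46, 69, 115, 130, 170 → MAD = 46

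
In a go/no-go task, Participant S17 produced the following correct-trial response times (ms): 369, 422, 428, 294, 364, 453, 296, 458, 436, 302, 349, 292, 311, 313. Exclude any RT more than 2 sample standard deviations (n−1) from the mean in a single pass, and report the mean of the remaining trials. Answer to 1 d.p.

363.4 ms

n = 14, ΣRT = 5087, M = 363.357
Σ(x−M)² = 53607.21; s = √(53607.21/13) = 64.216
Cutoffs: 363.357 ± 2·64.216 → [234.9, 491.8]
No RTs fall outside the cutoffs; all 14 retained. Mean = 5087/14 = 363.357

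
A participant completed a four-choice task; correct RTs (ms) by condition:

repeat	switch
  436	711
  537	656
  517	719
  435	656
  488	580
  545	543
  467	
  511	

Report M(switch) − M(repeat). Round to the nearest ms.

152 ms

M(repeat) = 3936/8 = 492.000
M(switch) = 3865/6 = 644.167
Difference = 644.167 − 492.000 = 152.167 ms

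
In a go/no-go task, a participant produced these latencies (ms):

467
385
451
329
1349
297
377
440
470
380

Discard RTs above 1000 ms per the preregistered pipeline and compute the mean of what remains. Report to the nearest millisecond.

Excluded: 1349
Retained (n=9): Σ = 3596
Mean = 3596/9 = 399.5556

400 ms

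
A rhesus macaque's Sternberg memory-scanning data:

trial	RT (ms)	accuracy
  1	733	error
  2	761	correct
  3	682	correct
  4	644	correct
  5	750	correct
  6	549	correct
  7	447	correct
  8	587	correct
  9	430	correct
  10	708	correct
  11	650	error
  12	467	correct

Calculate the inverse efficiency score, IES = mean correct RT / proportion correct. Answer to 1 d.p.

Correct trials (n=10): 761, 682, 644, 750, 549, 447, 587, 430, 708, 467
Mean correct RT = 6025/10 = 602.5000 ms
Proportion correct = 10/12
IES = 602.5000 / (10/12) = 723.000 ms

723.0 ms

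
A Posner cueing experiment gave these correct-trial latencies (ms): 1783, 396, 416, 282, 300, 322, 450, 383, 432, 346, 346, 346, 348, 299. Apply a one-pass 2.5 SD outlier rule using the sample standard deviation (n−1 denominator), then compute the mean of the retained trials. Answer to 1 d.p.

358.9 ms

n = 14, ΣRT = 6449, M = 460.643
Σ(x−M)² = 1916949.21; s = √(1916949.21/13) = 384.002
Cutoffs: 460.643 ± 2.5·384.002 → [-499.4, 1420.6]
Outside: 1783 → excluded.
Retained (n=13): Σ = 4666, mean = 4666/13 = 358.923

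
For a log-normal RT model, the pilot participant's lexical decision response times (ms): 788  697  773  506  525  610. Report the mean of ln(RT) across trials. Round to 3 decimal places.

ln(RT): 6.6695, 6.5468, 6.6503, 6.2265, 6.2634, 6.4135
Σ ln(RT) = 38.7700
Mean = 38.7700/6 = 6.46166

6.462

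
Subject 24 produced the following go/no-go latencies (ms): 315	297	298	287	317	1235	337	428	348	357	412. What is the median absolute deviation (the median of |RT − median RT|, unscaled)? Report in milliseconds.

39 ms

Sorted: 287, 297, 298, 315, 317, 337, 348, 357, 412, 428, 1235 → median = 337
|x − 337|: 22, 40, 39, 50, 20, 898, 0, 91, 11, 20, 75
Sorted deviations: 0, 11, 20, 20, 22, 39, 40, 50, 75, 91, 898 → MAD = 39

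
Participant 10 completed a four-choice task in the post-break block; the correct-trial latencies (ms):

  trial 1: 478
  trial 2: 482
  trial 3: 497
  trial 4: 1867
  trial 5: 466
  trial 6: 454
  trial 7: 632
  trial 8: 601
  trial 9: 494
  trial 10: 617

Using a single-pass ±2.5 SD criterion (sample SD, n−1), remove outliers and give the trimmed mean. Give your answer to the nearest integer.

525 ms

n = 10, ΣRT = 6588, M = 658.800
Σ(x−M)² = 1661953.60; s = √(1661953.60/9) = 429.723
Cutoffs: 658.800 ± 2.5·429.723 → [-415.5, 1733.1]
Outside: 1867 → excluded.
Retained (n=9): Σ = 4721, mean = 4721/9 = 524.556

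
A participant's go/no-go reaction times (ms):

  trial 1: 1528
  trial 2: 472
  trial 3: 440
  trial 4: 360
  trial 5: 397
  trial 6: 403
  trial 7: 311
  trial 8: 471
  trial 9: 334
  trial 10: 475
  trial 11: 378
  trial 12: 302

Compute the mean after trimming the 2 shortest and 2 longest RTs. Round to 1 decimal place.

406.9 ms

Sorted: 302, 311, 334, 360, 378, 397, 403, 440, 471, 472, 475, 1528
Drop lowest 2 (302, 311) and highest 2 (475, 1528)
Remaining (n=8): Σ = 3255, mean = 3255/8 = 406.875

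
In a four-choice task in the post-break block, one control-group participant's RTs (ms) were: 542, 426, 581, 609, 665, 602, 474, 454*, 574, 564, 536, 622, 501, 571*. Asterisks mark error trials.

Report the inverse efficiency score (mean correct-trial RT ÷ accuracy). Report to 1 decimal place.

Correct trials (n=12): 542, 426, 581, 609, 665, 602, 474, 574, 564, 536, 622, 501
Mean correct RT = 6696/12 = 558.0000 ms
Proportion correct = 12/14
IES = 558.0000 / (12/14) = 651.000 ms

651.0 ms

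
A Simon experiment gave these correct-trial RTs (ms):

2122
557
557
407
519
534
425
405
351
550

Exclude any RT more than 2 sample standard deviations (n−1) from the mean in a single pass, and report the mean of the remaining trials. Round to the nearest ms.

478 ms

n = 10, ΣRT = 6427, M = 642.700
Σ(x−M)² = 2483266.10; s = √(2483266.10/9) = 525.279
Cutoffs: 642.700 ± 2·525.279 → [-407.9, 1693.3]
Outside: 2122 → excluded.
Retained (n=9): Σ = 4305, mean = 4305/9 = 478.333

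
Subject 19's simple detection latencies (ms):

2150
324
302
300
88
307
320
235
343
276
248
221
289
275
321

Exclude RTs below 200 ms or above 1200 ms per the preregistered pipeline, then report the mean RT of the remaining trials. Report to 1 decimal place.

289.3 ms

Excluded: 88, 2150
Retained (n=13): Σ = 3761
Mean = 3761/13 = 289.3077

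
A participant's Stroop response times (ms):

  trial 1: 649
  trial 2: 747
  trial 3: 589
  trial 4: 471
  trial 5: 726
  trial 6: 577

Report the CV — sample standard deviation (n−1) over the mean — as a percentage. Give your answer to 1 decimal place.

n = 6, Σ = 3759, M = 626.5000
Σ(x−M)² = 52963.500; s = √(52963.500/5) = 102.9208
CV = 102.9208 / 626.5000 = 0.16428 = 16.428%

16.4%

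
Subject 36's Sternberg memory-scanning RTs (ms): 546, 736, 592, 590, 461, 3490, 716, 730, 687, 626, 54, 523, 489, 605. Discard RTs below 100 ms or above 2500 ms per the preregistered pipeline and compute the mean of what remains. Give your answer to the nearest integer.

608 ms

Excluded: 54, 3490
Retained (n=12): Σ = 7301
Mean = 7301/12 = 608.4167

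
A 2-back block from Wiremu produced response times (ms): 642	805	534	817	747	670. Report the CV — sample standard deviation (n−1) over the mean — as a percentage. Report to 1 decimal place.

n = 6, Σ = 4215, M = 702.5000
Σ(x−M)² = 58705.500; s = √(58705.500/5) = 108.3564
CV = 108.3564 / 702.5000 = 0.15424 = 15.424%

15.4%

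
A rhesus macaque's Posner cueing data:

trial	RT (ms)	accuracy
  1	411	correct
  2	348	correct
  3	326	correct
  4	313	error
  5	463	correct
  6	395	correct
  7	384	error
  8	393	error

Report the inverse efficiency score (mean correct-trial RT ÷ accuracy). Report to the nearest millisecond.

622 ms

Correct trials (n=5): 411, 348, 326, 463, 395
Mean correct RT = 1943/5 = 388.6000 ms
Proportion correct = 5/8
IES = 388.6000 / (5/8) = 621.760 ms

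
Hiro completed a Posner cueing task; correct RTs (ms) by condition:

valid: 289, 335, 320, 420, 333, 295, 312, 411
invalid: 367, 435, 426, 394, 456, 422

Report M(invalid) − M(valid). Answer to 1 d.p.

M(valid) = 2715/8 = 339.375
M(invalid) = 2500/6 = 416.667
Difference = 416.667 − 339.375 = 77.292 ms

77.3 ms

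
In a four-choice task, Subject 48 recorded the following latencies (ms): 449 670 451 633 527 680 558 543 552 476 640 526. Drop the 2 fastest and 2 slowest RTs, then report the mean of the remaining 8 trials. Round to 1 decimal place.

Sorted: 449, 451, 476, 526, 527, 543, 552, 558, 633, 640, 670, 680
Drop lowest 2 (449, 451) and highest 2 (670, 680)
Remaining (n=8): Σ = 4455, mean = 4455/8 = 556.875

556.9 ms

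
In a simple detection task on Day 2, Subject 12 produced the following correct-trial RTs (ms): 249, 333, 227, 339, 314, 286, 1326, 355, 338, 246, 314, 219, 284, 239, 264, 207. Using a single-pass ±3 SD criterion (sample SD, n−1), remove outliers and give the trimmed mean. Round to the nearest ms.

281 ms

n = 16, ΣRT = 5540, M = 346.250
Σ(x−M)² = 1057447.00; s = √(1057447.00/15) = 265.512
Cutoffs: 346.250 ± 3·265.512 → [-450.3, 1142.8]
Outside: 1326 → excluded.
Retained (n=15): Σ = 4214, mean = 4214/15 = 280.933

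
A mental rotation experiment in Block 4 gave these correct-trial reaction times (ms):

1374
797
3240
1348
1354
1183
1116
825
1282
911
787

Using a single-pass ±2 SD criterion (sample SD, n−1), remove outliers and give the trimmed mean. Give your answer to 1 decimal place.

1097.7 ms

n = 11, ΣRT = 14217, M = 1292.455
Σ(x−M)² = 4714662.73; s = √(4714662.73/10) = 686.634
Cutoffs: 1292.455 ± 2·686.634 → [-80.8, 2665.7]
Outside: 3240 → excluded.
Retained (n=10): Σ = 10977, mean = 10977/10 = 1097.700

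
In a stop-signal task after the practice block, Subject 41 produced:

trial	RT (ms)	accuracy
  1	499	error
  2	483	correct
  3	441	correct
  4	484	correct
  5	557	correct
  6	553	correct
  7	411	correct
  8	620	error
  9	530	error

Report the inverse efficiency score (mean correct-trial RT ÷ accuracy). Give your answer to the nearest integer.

Correct trials (n=6): 483, 441, 484, 557, 553, 411
Mean correct RT = 2929/6 = 488.1667 ms
Proportion correct = 6/9
IES = 488.1667 / (6/9) = 732.250 ms

732 ms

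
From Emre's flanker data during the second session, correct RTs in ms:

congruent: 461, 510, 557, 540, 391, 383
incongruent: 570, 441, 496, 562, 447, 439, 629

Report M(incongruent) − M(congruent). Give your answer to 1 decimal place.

M(congruent) = 2842/6 = 473.667
M(incongruent) = 3584/7 = 512.000
Difference = 512.000 − 473.667 = 38.333 ms

38.3 ms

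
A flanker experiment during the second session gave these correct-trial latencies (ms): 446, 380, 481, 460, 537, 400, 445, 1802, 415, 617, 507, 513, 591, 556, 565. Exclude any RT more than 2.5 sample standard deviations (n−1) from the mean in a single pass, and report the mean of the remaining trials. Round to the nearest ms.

n = 15, ΣRT = 8715, M = 581.000
Σ(x−M)² = 1667234.00; s = √(1667234.00/14) = 345.091
Cutoffs: 581.000 ± 2.5·345.091 → [-281.7, 1443.7]
Outside: 1802 → excluded.
Retained (n=14): Σ = 6913, mean = 6913/14 = 493.786

494 ms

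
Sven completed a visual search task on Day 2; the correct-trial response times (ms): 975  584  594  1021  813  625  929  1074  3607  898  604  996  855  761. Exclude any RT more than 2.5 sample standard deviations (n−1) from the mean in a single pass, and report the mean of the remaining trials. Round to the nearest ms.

825 ms

n = 14, ΣRT = 14336, M = 1024.000
Σ(x−M)² = 7558836.00; s = √(7558836.00/13) = 762.528
Cutoffs: 1024.000 ± 2.5·762.528 → [-882.3, 2930.3]
Outside: 3607 → excluded.
Retained (n=13): Σ = 10729, mean = 10729/13 = 825.308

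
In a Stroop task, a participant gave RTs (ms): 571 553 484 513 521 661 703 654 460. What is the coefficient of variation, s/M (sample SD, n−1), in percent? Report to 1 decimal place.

15.0%

n = 9, Σ = 5120, M = 568.8889
Σ(x−M)² = 58450.889; s = √(58450.889/8) = 85.4773
CV = 85.4773 / 568.8889 = 0.15025 = 15.025%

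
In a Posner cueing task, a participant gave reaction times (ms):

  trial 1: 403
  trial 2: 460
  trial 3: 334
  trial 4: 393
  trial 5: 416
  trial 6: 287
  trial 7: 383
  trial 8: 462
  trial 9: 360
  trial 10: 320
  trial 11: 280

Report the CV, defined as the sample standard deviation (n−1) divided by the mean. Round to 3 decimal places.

0.168

n = 11, Σ = 4098, M = 372.5455
Σ(x−M)² = 39280.727; s = √(39280.727/10) = 62.6743
CV = 62.6743 / 372.5455 = 0.16823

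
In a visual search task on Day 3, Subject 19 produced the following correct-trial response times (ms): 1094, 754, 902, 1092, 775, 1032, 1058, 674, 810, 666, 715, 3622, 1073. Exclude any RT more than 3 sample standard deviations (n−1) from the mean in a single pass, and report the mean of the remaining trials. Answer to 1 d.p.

887.1 ms

n = 13, ΣRT = 14267, M = 1097.462
Σ(x−M)² = 7234319.23; s = √(7234319.23/12) = 776.441
Cutoffs: 1097.462 ± 3·776.441 → [-1231.9, 3426.8]
Outside: 3622 → excluded.
Retained (n=12): Σ = 10645, mean = 10645/12 = 887.083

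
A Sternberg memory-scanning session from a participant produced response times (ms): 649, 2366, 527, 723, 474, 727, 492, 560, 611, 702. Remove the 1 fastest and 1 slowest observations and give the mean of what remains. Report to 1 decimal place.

Sorted: 474, 492, 527, 560, 611, 649, 702, 723, 727, 2366
Drop lowest 1 (474) and highest 1 (2366)
Remaining (n=8): Σ = 4991, mean = 4991/8 = 623.875

623.9 ms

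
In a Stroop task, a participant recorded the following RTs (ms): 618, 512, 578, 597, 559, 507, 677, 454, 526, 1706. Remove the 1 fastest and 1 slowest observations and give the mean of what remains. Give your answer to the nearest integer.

572 ms

Sorted: 454, 507, 512, 526, 559, 578, 597, 618, 677, 1706
Drop lowest 1 (454) and highest 1 (1706)
Remaining (n=8): Σ = 4574, mean = 4574/8 = 571.750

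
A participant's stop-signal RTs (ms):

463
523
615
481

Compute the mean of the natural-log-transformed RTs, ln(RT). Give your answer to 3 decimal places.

ln(RT): 6.1377, 6.2596, 6.4216, 6.1759
Σ ln(RT) = 24.9948
Mean = 24.9948/4 = 6.24870

6.249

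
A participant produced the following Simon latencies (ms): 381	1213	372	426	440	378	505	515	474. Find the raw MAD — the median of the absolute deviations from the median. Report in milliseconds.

Sorted: 372, 378, 381, 426, 440, 474, 505, 515, 1213 → median = 440
|x − 440|: 59, 773, 68, 14, 0, 62, 65, 75, 34
Sorted deviations: 0, 14, 34, 59, 62, 65, 68, 75, 773 → MAD = 62

62 ms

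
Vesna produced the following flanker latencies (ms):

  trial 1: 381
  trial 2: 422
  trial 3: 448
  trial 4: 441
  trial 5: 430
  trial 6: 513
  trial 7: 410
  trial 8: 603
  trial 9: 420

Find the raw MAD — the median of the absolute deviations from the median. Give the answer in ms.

Sorted: 381, 410, 420, 422, 430, 441, 448, 513, 603 → median = 430
|x − 430|: 49, 8, 18, 11, 0, 83, 20, 173, 10
Sorted deviations: 0, 8, 10, 11, 18, 20, 49, 83, 173 → MAD = 18

18 ms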